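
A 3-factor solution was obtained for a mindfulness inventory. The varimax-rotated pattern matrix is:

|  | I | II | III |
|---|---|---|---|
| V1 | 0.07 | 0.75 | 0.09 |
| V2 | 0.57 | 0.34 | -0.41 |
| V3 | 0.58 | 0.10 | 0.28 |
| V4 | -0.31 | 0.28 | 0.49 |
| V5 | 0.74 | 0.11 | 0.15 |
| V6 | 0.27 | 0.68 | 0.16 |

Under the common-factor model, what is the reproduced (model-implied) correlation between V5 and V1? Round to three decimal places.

0.148

r̂ = Σ λ_i·λ_j across factors = (0.74)(0.07) + (0.11)(0.75) + (0.15)(0.09)
  = +0.0518 +0.0825 +0.0135 = 0.1478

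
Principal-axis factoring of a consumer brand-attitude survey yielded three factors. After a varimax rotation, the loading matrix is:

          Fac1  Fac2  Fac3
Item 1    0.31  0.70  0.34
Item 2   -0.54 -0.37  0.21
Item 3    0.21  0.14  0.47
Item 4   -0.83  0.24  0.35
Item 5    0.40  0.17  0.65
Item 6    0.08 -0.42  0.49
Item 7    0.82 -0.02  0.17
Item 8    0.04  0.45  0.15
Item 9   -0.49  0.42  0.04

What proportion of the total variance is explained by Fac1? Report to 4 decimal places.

SS loadings for Fac1 = 0.31² + (-0.54)² + 0.21² + (-0.83)² + 0.40² + 0.08² + 0.82² + 0.04² + (-0.49)² = 2.2012
Proportion of variance = 2.2012 / 9 = 0.2446.

0.2446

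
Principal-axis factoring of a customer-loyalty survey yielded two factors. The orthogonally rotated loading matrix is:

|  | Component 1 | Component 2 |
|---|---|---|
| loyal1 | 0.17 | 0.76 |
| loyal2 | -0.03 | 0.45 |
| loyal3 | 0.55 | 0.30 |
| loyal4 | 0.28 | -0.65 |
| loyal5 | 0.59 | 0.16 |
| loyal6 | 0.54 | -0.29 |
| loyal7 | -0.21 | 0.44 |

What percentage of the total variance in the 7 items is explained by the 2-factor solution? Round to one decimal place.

Communalities: 0.6065, 0.2034, 0.3925, 0.5009, 0.3737, 0.3757, 0.2377; Σh² = 2.6904.
Total variance with 7 standardized items is 7, so the solution explains 2.6904/7 = 0.3843 = 38.43%.

38.4%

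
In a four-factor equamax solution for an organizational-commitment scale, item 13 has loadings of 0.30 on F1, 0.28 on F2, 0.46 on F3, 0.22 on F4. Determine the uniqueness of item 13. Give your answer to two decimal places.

h² = 0.30² + 0.28² + 0.46² + 0.22² = 0.0900 + 0.0784 + 0.2116 + 0.0484 = 0.4284
Uniqueness u² = 1 − h² = 1 − 0.4284 = 0.5716

0.57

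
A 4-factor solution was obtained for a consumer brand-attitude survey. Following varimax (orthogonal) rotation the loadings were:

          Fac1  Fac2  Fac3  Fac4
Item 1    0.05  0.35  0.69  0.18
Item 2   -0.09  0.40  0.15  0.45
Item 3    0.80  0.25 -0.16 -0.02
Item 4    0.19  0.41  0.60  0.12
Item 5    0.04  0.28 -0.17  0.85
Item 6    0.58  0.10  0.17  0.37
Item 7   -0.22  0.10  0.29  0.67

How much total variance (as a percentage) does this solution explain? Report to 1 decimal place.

SS loadings by factor: 1.0731, 0.6115, 1.0261, 1.5580; total = 4.2687.
Total variance with 7 standardized items is 7, so the solution explains 4.2687/7 = 0.6098 = 60.98%.

61.0%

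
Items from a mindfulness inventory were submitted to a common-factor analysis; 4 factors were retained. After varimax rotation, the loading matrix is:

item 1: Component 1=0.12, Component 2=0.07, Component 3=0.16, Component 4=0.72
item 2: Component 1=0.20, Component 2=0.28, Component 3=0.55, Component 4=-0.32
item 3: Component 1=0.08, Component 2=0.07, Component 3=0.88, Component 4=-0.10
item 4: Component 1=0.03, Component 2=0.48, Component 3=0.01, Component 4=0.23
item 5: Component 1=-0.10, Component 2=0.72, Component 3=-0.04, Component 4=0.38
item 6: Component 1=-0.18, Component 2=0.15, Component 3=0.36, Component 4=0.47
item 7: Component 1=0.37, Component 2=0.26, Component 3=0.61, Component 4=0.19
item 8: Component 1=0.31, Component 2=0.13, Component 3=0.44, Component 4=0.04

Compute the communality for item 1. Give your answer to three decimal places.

0.563

h² = 0.12² + 0.07² + 0.16² + 0.72² = 0.0144 + 0.0049 + 0.0256 + 0.5184 = 0.5633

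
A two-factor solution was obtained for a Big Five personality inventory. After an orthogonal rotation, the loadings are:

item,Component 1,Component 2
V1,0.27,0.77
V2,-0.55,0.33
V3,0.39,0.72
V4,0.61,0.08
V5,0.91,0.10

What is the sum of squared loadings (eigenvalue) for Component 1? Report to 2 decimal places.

SS loadings for Component 1 = 0.27² + (-0.55)² + 0.39² + 0.61² + 0.91² = 0.0729 + 0.3025 + 0.1521 + 0.3721 + 0.8281 = 1.7277

1.73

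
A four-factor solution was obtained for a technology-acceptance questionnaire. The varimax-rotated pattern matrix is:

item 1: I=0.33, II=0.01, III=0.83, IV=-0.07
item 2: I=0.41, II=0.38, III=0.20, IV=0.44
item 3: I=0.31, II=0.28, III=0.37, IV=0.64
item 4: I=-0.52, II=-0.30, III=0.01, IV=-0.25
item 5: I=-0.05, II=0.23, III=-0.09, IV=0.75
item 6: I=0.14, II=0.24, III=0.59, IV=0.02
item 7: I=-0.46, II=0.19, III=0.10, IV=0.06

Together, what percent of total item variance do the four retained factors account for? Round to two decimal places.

54.37%

Communalities: 0.8028, 0.5461, 0.7210, 0.4230, 0.6260, 0.4257, 0.2613; Σh² = 3.8059.
Total variance with 7 standardized items is 7, so the solution explains 3.8059/7 = 0.5437 = 54.37%.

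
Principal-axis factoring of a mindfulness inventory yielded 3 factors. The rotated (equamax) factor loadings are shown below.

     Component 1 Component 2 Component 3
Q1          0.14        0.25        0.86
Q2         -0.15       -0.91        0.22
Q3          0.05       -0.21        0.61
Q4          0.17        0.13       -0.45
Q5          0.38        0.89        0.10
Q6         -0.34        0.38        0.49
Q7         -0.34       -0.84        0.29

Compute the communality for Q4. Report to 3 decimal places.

0.248

h² = 0.17² + 0.13² + (-0.45)² = 0.0289 + 0.0169 + 0.2025 = 0.2483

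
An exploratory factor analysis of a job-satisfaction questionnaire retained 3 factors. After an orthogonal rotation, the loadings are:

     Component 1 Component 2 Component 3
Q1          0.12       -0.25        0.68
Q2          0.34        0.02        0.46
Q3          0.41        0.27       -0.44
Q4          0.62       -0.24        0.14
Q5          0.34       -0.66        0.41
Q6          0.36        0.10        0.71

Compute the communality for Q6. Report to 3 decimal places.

0.644

h² = 0.36² + 0.10² + 0.71² = 0.1296 + 0.0100 + 0.5041 = 0.6437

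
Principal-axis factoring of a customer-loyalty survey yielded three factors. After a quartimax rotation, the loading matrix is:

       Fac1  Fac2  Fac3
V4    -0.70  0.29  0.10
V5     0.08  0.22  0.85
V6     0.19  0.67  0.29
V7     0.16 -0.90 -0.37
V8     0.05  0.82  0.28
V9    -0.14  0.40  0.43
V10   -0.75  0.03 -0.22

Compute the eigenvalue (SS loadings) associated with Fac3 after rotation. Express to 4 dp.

1.2652

SS loadings for Fac3 = 0.10² + 0.85² + 0.29² + (-0.37)² + 0.28² + 0.43² + (-0.22)² = 0.0100 + 0.7225 + 0.0841 + 0.1369 + 0.0784 + 0.1849 + 0.0484 = 1.2652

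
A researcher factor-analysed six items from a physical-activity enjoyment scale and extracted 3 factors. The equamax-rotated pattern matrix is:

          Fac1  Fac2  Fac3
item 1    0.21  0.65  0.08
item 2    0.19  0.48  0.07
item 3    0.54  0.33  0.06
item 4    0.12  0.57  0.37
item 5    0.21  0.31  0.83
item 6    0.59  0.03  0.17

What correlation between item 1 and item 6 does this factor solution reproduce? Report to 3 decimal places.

0.157

r̂ = Σ λ_i·λ_j across factors = (0.21)(0.59) + (0.65)(0.03) + (0.08)(0.17)
  = +0.1239 +0.0195 +0.0136 = 0.1570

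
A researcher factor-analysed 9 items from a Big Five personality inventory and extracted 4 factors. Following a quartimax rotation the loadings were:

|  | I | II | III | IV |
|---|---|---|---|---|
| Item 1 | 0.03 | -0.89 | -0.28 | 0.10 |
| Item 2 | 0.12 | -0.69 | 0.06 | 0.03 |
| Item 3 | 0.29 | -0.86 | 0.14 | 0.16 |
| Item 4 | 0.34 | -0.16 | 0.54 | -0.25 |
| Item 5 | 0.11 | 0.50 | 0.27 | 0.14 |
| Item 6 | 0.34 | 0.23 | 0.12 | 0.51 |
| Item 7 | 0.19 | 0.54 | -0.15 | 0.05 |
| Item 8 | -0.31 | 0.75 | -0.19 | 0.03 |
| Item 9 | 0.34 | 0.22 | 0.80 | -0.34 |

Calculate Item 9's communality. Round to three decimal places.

0.920

h² = 0.34² + 0.22² + 0.80² + (-0.34)² = 0.1156 + 0.0484 + 0.6400 + 0.1156 = 0.9196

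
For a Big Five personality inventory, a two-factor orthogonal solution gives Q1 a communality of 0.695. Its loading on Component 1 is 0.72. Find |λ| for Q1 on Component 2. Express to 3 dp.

Under orthogonal rotation h² = Σλ², so λ_Component 2² = h² − (0.5184) = 0.695 − 0.5184 = 0.1766.
|λ| = √0.1766 = 0.4202.

0.420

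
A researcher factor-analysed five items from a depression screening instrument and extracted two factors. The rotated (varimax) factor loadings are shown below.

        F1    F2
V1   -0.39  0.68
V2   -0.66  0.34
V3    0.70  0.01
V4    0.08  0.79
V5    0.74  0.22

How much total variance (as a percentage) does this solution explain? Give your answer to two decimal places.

57.65%

Communalities: 0.6145, 0.5512, 0.4901, 0.6305, 0.5960; Σh² = 2.8823.
Total variance with 5 standardized items is 5, so the solution explains 2.8823/5 = 0.5765 = 57.65%.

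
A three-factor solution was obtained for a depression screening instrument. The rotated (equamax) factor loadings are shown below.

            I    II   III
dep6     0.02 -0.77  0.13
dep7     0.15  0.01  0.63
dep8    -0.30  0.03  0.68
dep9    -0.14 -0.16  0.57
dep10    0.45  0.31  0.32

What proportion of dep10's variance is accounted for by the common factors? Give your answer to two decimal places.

h² = 0.45² + 0.31² + 0.32² = 0.2025 + 0.0961 + 0.1024 = 0.4010

0.40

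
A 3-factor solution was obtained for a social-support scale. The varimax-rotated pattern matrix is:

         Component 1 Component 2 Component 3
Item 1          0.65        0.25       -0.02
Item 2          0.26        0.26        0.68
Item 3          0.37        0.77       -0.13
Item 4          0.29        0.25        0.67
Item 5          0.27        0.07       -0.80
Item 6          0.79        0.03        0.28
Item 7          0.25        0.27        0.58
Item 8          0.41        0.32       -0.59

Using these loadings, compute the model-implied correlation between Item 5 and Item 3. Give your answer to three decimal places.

0.258

r̂ = Σ λ_i·λ_j across factors = (0.27)(0.37) + (0.07)(0.77) + (-0.80)(-0.13)
  = +0.0999 +0.0539 +0.1040 = 0.2578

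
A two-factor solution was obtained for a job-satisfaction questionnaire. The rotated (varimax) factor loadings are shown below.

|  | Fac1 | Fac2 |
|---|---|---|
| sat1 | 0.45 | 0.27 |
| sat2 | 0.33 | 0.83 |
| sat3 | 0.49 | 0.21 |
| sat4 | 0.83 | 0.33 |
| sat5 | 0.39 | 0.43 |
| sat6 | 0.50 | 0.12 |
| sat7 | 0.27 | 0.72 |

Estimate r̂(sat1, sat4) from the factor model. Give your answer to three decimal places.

r̂ = Σ λ_i·λ_j across factors = (0.45)(0.83) + (0.27)(0.33)
  = +0.3735 +0.0891 = 0.4626

0.463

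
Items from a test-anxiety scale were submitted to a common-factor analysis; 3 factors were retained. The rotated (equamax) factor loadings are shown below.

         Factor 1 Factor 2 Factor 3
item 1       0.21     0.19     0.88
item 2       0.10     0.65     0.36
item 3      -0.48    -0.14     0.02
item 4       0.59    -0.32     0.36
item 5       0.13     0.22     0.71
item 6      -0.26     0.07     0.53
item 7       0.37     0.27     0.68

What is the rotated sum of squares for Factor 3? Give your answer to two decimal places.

2.28

SS loadings for Factor 3 = 0.88² + 0.36² + 0.02² + 0.36² + 0.71² + 0.53² + 0.68² = 0.7744 + 0.1296 + 0.0004 + 0.1296 + 0.5041 + 0.2809 + 0.4624 = 2.2814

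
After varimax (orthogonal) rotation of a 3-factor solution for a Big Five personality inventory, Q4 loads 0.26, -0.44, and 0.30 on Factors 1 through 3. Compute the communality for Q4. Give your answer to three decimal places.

h² = 0.26² + (-0.44)² + 0.30² = 0.0676 + 0.1936 + 0.0900 = 0.3512

0.351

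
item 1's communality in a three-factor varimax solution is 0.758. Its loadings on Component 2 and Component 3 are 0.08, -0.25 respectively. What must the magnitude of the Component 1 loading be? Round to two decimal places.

Under orthogonal rotation h² = Σλ², so λ_Component 1² = h² − (0.0689) = 0.758 − 0.0689 = 0.6891.
|λ| = √0.6891 = 0.8301.

0.83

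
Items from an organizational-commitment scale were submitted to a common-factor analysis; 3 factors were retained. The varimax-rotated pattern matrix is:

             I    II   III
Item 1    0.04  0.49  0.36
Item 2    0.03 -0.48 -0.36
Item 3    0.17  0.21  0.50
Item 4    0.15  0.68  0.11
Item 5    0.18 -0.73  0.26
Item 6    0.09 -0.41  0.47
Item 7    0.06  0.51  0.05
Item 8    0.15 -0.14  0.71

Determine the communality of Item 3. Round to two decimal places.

h² = 0.17² + 0.21² + 0.50² = 0.0289 + 0.0441 + 0.2500 = 0.3230

0.32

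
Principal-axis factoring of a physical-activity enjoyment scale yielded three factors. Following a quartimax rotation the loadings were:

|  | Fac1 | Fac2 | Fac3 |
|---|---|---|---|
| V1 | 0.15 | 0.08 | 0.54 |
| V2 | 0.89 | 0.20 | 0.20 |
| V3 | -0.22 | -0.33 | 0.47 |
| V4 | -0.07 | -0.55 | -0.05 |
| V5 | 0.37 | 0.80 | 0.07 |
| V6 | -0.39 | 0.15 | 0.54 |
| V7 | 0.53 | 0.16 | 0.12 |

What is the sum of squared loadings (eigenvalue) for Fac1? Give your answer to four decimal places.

SS loadings for Fac1 = 0.15² + 0.89² + (-0.22)² + (-0.07)² + 0.37² + (-0.39)² + 0.53² = 0.0225 + 0.7921 + 0.0484 + 0.0049 + 0.1369 + 0.1521 + 0.2809 = 1.4378

1.4378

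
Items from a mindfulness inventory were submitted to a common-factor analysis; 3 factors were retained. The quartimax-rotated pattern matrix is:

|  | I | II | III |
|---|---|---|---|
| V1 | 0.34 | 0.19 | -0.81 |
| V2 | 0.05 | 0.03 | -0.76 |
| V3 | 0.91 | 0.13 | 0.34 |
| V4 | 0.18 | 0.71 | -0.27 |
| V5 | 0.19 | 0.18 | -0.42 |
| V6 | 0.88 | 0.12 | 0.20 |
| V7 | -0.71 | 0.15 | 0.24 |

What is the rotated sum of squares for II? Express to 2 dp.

0.63

SS loadings for II = 0.19² + 0.03² + 0.13² + 0.71² + 0.18² + 0.12² + 0.15² = 0.0361 + 0.0009 + 0.0169 + 0.5041 + 0.0324 + 0.0144 + 0.0225 = 0.6273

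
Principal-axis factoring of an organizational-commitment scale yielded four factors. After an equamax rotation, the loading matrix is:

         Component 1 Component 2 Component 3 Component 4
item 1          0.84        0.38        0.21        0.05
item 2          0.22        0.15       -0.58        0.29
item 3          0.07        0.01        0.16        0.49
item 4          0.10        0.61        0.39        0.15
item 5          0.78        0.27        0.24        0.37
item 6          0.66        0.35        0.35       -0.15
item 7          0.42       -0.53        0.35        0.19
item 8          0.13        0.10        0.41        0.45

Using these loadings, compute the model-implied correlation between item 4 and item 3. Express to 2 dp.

r̂ = Σ λ_i·λ_j across factors = (0.10)(0.07) + (0.61)(0.01) + (0.39)(0.16) + (0.15)(0.49)
  = +0.0070 +0.0061 +0.0624 +0.0735 = 0.1490

0.15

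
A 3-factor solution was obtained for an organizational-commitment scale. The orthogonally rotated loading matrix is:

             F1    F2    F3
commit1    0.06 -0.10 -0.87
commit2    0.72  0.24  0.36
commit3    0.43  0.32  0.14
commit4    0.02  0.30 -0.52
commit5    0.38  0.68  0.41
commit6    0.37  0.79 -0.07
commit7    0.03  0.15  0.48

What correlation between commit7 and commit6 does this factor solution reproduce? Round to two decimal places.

r̂ = Σ λ_i·λ_j across factors = (0.03)(0.37) + (0.15)(0.79) + (0.48)(-0.07)
  = +0.0111 +0.1185 -0.0336 = 0.0960

0.10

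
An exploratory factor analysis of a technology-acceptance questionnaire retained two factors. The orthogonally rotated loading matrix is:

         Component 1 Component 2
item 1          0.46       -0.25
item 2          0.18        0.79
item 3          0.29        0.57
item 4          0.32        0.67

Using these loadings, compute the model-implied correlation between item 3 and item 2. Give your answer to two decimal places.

0.50

r̂ = Σ λ_i·λ_j across factors = (0.29)(0.18) + (0.57)(0.79)
  = +0.0522 +0.4503 = 0.5025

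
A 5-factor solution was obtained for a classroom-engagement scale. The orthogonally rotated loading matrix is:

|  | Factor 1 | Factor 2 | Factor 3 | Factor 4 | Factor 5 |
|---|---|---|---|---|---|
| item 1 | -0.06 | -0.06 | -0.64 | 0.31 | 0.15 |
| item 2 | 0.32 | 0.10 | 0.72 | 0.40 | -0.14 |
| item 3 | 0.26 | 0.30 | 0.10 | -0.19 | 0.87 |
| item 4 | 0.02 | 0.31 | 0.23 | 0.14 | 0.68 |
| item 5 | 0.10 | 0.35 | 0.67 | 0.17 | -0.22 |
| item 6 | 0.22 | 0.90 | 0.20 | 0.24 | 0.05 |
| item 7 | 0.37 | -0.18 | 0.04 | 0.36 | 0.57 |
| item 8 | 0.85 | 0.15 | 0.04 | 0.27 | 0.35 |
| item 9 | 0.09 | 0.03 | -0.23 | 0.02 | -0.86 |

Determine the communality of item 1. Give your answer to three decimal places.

0.535

h² = (-0.06)² + (-0.06)² + (-0.64)² + 0.31² + 0.15² = 0.0036 + 0.0036 + 0.4096 + 0.0961 + 0.0225 = 0.5354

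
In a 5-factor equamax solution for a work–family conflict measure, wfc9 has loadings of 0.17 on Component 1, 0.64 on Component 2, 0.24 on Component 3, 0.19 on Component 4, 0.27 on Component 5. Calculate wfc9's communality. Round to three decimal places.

0.605

h² = 0.17² + 0.64² + 0.24² + 0.19² + 0.27² = 0.0289 + 0.4096 + 0.0576 + 0.0361 + 0.0729 = 0.6051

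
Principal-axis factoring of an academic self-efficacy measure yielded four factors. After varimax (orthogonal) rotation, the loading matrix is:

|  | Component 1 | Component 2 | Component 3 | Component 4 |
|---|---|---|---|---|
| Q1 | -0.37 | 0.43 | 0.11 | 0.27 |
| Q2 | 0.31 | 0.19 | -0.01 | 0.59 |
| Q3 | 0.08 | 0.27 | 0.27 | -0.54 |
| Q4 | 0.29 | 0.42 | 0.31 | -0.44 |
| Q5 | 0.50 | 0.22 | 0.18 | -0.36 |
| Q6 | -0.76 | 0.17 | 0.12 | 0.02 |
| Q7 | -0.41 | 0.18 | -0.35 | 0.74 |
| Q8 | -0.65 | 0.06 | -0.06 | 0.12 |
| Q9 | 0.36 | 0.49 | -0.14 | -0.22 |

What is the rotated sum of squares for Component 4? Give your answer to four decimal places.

SS loadings for Component 4 = 0.27² + 0.59² + (-0.54)² + (-0.44)² + (-0.36)² + 0.02² + 0.74² + 0.12² + (-0.22)² = 0.0729 + 0.3481 + 0.2916 + 0.1936 + 0.1296 + 0.0004 + 0.5476 + 0.0144 + 0.0484 = 1.6466

1.6466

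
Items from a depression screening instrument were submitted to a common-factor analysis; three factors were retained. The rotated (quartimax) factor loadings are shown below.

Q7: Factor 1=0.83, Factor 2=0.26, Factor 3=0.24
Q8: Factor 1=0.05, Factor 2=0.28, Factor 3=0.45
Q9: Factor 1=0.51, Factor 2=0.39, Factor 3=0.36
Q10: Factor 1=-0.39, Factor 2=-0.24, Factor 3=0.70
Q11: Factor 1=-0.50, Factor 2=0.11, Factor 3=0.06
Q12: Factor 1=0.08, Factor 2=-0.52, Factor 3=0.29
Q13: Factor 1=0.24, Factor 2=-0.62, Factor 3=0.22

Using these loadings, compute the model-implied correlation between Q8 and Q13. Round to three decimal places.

r̂ = Σ λ_i·λ_j across factors = (0.05)(0.24) + (0.28)(-0.62) + (0.45)(0.22)
  = +0.0120 -0.1736 +0.0990 = -0.0626

-0.063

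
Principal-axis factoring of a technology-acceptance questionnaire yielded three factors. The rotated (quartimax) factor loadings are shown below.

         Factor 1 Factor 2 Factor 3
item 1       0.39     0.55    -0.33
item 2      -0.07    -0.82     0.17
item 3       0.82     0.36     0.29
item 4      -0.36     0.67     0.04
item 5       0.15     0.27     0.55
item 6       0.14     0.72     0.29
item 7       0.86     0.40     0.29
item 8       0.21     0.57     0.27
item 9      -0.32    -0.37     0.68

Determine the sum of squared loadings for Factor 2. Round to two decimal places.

2.77

SS loadings for Factor 2 = 0.55² + (-0.82)² + 0.36² + 0.67² + 0.27² + 0.72² + 0.40² + 0.57² + (-0.37)² = 0.3025 + 0.6724 + 0.1296 + 0.4489 + 0.0729 + 0.5184 + 0.1600 + 0.3249 + 0.1369 = 2.7665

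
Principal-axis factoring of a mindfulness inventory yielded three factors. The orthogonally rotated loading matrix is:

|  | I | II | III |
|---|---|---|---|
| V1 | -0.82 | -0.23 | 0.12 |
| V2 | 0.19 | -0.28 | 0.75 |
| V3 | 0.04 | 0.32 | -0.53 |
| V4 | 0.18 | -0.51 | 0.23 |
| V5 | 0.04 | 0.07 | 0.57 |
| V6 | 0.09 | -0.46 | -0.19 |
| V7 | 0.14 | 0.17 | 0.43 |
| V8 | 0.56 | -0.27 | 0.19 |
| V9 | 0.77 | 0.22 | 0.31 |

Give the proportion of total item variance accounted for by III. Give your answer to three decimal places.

SS loadings for III = 0.12² + 0.75² + (-0.53)² + 0.23² + 0.57² + (-0.19)² + 0.43² + 0.19² + 0.31² = 1.5888
Proportion of variance = 1.5888 / 9 = 0.1765.

0.177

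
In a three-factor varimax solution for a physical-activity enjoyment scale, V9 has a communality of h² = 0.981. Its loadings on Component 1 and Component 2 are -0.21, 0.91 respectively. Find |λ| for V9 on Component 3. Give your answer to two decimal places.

Under orthogonal rotation h² = Σλ², so λ_Component 3² = h² − (0.8722) = 0.981 − 0.8722 = 0.1088.
|λ| = √0.1088 = 0.3298.

0.33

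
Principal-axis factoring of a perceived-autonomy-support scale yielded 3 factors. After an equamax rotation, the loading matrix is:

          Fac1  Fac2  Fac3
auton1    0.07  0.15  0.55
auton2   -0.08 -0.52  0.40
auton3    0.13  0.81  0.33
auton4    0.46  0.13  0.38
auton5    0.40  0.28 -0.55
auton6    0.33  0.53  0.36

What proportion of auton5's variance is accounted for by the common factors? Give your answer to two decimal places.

h² = 0.40² + 0.28² + (-0.55)² = 0.1600 + 0.0784 + 0.3025 = 0.5409

0.54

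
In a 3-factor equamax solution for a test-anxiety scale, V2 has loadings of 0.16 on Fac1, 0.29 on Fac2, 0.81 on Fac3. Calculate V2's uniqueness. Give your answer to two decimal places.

h² = 0.16² + 0.29² + 0.81² = 0.0256 + 0.0841 + 0.6561 = 0.7658
Uniqueness u² = 1 − h² = 1 − 0.7658 = 0.2342

0.23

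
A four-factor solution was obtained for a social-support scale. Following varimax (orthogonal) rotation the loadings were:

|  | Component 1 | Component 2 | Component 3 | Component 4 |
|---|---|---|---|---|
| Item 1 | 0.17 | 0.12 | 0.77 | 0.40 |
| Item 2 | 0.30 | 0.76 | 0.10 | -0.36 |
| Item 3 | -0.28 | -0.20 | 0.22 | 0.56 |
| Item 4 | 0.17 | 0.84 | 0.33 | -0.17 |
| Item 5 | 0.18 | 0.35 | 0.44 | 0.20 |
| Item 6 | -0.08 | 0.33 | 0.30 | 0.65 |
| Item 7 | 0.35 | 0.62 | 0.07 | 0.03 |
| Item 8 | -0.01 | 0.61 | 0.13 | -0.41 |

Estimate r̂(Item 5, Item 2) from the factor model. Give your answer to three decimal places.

0.292

r̂ = Σ λ_i·λ_j across factors = (0.18)(0.30) + (0.35)(0.76) + (0.44)(0.10) + (0.20)(-0.36)
  = +0.0540 +0.2660 +0.0440 -0.0720 = 0.2920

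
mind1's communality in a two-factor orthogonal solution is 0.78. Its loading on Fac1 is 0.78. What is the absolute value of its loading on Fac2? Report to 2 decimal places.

0.41

Under orthogonal rotation h² = Σλ², so λ_Fac2² = h² − (0.6084) = 0.78 − 0.6084 = 0.1716.
|λ| = √0.1716 = 0.4142.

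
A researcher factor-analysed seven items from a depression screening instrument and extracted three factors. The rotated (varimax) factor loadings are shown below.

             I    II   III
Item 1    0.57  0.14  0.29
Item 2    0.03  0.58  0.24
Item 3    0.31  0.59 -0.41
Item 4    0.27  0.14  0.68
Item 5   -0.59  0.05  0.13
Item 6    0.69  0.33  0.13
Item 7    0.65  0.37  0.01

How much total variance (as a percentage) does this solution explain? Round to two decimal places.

Communalities: 0.4286, 0.3949, 0.6123, 0.5549, 0.3675, 0.6019, 0.5595; Σh² = 3.5196.
Total variance with 7 standardized items is 7, so the solution explains 3.5196/7 = 0.5028 = 50.28%.

50.28%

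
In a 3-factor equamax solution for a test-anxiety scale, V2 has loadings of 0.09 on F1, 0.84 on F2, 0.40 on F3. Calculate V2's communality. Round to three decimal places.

0.874

h² = 0.09² + 0.84² + 0.40² = 0.0081 + 0.7056 + 0.1600 = 0.8737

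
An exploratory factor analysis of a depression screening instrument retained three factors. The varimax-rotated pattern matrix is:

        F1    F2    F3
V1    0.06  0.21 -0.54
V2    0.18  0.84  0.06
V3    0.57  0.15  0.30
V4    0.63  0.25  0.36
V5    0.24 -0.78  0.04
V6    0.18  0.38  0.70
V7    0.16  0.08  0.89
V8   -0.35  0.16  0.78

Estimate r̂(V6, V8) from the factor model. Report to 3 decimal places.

r̂ = Σ λ_i·λ_j across factors = (0.18)(-0.35) + (0.38)(0.16) + (0.70)(0.78)
  = -0.0630 +0.0608 +0.5460 = 0.5438

0.544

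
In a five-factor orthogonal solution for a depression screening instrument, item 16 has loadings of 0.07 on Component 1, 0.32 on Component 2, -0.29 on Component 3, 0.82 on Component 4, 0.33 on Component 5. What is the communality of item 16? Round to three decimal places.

h² = 0.07² + 0.32² + (-0.29)² + 0.82² + 0.33² = 0.0049 + 0.1024 + 0.0841 + 0.6724 + 0.1089 = 0.9727

0.973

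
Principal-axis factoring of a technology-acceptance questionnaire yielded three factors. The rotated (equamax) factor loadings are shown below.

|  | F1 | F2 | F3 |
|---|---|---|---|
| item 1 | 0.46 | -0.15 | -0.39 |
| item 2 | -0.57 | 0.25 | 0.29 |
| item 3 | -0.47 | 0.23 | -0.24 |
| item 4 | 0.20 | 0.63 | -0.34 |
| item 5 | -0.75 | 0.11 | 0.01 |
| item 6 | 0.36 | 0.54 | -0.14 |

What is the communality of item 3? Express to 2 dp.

h² = (-0.47)² + 0.23² + (-0.24)² = 0.2209 + 0.0529 + 0.0576 = 0.3314

0.33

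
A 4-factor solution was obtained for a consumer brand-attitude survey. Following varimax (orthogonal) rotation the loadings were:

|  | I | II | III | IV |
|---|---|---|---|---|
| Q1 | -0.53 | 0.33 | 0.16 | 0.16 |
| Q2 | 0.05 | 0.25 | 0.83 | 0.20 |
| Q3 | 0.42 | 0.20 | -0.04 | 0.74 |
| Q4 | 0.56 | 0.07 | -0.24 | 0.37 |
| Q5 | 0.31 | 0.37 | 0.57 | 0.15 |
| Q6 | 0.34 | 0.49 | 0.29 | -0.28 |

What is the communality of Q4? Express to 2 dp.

h² = 0.56² + 0.07² + (-0.24)² + 0.37² = 0.3136 + 0.0049 + 0.0576 + 0.1369 = 0.5130

0.51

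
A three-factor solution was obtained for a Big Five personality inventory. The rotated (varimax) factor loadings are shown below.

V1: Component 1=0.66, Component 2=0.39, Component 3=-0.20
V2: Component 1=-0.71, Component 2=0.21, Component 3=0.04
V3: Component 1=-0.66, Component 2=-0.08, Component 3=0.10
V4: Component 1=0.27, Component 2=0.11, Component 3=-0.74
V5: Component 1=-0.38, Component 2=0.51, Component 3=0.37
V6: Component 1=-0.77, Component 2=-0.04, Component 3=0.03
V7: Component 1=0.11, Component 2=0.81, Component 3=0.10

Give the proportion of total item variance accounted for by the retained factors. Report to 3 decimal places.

0.582

Communalities: 0.6277, 0.5498, 0.4520, 0.6326, 0.5414, 0.5954, 0.6782; Σh² = 4.0771.
Total variance with 7 standardized items is 7, so the solution explains 4.0771/7 = 0.5824.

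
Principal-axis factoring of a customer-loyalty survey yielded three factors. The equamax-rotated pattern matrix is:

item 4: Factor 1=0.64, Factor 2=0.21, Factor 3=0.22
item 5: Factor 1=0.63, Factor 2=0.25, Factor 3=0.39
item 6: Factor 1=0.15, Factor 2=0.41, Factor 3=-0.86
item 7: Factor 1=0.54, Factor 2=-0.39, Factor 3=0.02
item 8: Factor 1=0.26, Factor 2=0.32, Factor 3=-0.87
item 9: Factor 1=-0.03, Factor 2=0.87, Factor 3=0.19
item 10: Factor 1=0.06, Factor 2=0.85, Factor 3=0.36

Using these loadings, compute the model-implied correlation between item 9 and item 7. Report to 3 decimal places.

r̂ = Σ λ_i·λ_j across factors = (-0.03)(0.54) + (0.87)(-0.39) + (0.19)(0.02)
  = -0.0162 -0.3393 +0.0038 = -0.3517

-0.352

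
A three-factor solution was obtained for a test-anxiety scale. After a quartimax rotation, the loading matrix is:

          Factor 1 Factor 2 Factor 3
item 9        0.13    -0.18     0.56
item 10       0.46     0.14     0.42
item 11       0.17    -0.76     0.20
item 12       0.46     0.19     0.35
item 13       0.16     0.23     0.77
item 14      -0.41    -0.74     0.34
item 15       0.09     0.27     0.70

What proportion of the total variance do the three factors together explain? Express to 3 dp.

Communalities: 0.3629, 0.4076, 0.6465, 0.3702, 0.6714, 0.8313, 0.5710; Σh² = 3.8609.
Total variance with 7 standardized items is 7, so the solution explains 3.8609/7 = 0.5516.

0.552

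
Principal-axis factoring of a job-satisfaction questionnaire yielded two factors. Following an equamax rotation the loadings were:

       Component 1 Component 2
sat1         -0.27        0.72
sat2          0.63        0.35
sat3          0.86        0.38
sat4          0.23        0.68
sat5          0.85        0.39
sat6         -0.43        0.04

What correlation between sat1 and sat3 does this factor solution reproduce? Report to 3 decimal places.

0.041

r̂ = Σ λ_i·λ_j across factors = (-0.27)(0.86) + (0.72)(0.38)
  = -0.2322 +0.2736 = 0.0414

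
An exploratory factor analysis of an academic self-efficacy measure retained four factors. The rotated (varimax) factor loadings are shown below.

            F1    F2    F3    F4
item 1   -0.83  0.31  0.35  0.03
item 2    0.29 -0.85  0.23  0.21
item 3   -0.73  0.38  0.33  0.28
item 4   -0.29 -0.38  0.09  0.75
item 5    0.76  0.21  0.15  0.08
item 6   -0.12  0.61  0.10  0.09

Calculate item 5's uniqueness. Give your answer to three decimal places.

0.349

h² = 0.76² + 0.21² + 0.15² + 0.08² = 0.5776 + 0.0441 + 0.0225 + 0.0064 = 0.6506
Uniqueness u² = 1 − h² = 1 − 0.6506 = 0.3494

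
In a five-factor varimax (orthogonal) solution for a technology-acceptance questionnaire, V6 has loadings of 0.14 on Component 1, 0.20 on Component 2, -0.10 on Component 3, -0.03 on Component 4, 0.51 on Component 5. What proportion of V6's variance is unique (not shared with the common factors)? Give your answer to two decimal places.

h² = 0.14² + 0.20² + (-0.10)² + (-0.03)² + 0.51² = 0.0196 + 0.0400 + 0.0100 + 0.0009 + 0.2601 = 0.3306
Uniqueness u² = 1 − h² = 1 − 0.3306 = 0.6694

0.67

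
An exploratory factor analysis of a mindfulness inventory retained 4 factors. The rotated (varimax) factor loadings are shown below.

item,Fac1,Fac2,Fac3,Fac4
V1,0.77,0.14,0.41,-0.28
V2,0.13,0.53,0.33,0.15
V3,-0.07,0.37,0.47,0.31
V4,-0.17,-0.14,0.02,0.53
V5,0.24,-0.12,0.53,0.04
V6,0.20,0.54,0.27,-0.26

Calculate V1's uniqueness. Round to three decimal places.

0.141

h² = 0.77² + 0.14² + 0.41² + (-0.28)² = 0.5929 + 0.0196 + 0.1681 + 0.0784 = 0.8590
Uniqueness u² = 1 − h² = 1 − 0.8590 = 0.1410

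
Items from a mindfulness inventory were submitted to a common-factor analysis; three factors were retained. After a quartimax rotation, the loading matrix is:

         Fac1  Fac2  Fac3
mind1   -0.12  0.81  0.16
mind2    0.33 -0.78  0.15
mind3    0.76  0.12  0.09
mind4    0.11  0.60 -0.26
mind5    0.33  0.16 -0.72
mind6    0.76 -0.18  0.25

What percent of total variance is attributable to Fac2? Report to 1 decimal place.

SS loadings for Fac2 = 0.81² + (-0.78)² + 0.12² + 0.60² + 0.16² + (-0.18)² = 1.6969
With 6 standardized items, total variance = 6. Proportion = 1.6969/6 = 0.2828 → 28.28%.

28.3%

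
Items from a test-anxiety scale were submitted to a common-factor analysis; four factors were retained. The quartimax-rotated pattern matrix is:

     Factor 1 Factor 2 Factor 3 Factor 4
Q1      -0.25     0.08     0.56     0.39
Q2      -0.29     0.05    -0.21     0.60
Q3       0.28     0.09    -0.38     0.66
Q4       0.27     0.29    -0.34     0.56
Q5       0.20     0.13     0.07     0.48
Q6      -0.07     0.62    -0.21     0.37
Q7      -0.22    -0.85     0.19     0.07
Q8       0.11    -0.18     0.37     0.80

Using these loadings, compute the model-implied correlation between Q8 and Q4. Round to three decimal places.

0.300

r̂ = Σ λ_i·λ_j across factors = (0.11)(0.27) + (-0.18)(0.29) + (0.37)(-0.34) + (0.80)(0.56)
  = +0.0297 -0.0522 -0.1258 +0.4480 = 0.2997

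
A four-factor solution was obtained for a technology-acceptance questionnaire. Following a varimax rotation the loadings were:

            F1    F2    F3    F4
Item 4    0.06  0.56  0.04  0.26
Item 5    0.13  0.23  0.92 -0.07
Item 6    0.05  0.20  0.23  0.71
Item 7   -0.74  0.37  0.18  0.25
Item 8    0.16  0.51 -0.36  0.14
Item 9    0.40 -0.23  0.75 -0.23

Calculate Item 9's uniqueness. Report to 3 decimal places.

0.172

h² = 0.40² + (-0.23)² + 0.75² + (-0.23)² = 0.1600 + 0.0529 + 0.5625 + 0.0529 = 0.8283
Uniqueness u² = 1 − h² = 1 − 0.8283 = 0.1717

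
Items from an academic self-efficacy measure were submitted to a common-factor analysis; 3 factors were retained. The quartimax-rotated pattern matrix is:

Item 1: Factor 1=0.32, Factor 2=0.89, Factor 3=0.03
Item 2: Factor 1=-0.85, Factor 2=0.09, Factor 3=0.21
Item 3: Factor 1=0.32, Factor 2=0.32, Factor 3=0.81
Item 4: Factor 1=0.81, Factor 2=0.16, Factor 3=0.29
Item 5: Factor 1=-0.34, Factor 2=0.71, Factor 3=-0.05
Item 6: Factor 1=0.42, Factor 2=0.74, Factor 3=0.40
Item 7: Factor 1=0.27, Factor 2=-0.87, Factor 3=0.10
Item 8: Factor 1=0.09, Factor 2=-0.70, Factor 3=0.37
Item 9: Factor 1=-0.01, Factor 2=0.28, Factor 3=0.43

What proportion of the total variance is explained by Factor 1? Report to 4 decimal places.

0.2174

SS loadings for Factor 1 = 0.32² + (-0.85)² + 0.32² + 0.81² + (-0.34)² + 0.42² + 0.27² + 0.09² + (-0.01)² = 1.9565
Proportion of variance = 1.9565 / 9 = 0.2174.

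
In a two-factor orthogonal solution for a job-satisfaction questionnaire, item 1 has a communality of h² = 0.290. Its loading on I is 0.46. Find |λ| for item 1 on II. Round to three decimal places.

0.280

Under orthogonal rotation h² = Σλ², so λ_II² = h² − (0.2116) = 0.290 − 0.2116 = 0.0784.
|λ| = √0.0784 = 0.2800.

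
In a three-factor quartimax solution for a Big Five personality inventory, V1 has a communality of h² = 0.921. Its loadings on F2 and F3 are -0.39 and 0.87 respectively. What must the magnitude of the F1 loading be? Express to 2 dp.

0.11

Under orthogonal rotation h² = Σλ², so λ_F1² = h² − (0.9090) = 0.921 − 0.9090 = 0.0120.
|λ| = √0.0120 = 0.1095.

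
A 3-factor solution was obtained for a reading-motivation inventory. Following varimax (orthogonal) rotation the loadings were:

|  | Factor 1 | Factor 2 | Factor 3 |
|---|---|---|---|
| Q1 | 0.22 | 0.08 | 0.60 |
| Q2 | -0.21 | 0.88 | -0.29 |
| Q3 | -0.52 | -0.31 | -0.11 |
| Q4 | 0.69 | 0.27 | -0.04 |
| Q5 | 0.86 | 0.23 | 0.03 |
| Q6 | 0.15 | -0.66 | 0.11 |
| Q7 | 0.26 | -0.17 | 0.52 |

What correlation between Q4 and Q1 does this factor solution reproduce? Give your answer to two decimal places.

0.15

r̂ = Σ λ_i·λ_j across factors = (0.69)(0.22) + (0.27)(0.08) + (-0.04)(0.60)
  = +0.1518 +0.0216 -0.0240 = 0.1494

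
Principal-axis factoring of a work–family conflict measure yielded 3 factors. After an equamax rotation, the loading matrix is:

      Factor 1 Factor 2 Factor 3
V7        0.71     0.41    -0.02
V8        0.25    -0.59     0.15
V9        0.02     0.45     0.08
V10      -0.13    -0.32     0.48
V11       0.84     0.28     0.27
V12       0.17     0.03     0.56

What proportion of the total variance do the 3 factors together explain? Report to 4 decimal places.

Communalities: 0.6726, 0.4331, 0.2093, 0.3497, 0.8569, 0.3434; Σh² = 2.8650.
Total variance with 6 standardized items is 6, so the solution explains 2.8650/6 = 0.4775.

0.4775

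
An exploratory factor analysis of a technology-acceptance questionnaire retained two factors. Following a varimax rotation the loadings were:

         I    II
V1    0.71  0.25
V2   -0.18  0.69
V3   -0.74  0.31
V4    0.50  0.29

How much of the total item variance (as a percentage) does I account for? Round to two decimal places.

SS loadings for I = 0.71² + (-0.18)² + (-0.74)² + 0.50² = 1.3341
With 4 standardized items, total variance = 4. Proportion = 1.3341/4 = 0.3335 → 33.35%.

33.35%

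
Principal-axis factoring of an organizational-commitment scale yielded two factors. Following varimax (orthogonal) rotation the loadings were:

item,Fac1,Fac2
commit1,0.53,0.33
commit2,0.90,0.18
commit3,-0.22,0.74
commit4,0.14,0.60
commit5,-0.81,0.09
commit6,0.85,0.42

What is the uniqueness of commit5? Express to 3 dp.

h² = (-0.81)² + 0.09² = 0.6561 + 0.0081 = 0.6642
Uniqueness u² = 1 − h² = 1 − 0.6642 = 0.3358

0.336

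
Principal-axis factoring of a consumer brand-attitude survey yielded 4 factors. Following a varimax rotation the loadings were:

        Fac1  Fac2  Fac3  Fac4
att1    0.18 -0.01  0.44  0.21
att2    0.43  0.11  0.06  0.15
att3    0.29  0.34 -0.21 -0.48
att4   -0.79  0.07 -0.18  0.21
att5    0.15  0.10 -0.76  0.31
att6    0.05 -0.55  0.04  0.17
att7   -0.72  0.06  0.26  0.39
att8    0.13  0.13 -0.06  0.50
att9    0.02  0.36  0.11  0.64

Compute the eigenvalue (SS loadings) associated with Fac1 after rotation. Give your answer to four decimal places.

1.4862

SS loadings for Fac1 = 0.18² + 0.43² + 0.29² + (-0.79)² + 0.15² + 0.05² + (-0.72)² + 0.13² + 0.02² = 0.0324 + 0.1849 + 0.0841 + 0.6241 + 0.0225 + 0.0025 + 0.5184 + 0.0169 + 0.0004 = 1.4862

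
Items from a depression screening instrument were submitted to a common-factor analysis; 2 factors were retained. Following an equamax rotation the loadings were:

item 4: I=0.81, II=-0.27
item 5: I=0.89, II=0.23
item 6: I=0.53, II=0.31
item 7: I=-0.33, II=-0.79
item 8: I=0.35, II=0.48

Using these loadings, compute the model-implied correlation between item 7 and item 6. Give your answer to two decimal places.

r̂ = Σ λ_i·λ_j across factors = (-0.33)(0.53) + (-0.79)(0.31)
  = -0.1749 -0.2449 = -0.4198

-0.42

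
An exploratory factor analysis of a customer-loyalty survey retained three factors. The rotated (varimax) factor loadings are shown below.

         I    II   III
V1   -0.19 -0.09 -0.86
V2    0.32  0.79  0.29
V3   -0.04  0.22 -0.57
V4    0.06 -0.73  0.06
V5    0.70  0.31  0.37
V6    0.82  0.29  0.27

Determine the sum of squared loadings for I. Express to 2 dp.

1.31

SS loadings for I = (-0.19)² + 0.32² + (-0.04)² + 0.06² + 0.70² + 0.82² = 0.0361 + 0.1024 + 0.0016 + 0.0036 + 0.4900 + 0.6724 = 1.3061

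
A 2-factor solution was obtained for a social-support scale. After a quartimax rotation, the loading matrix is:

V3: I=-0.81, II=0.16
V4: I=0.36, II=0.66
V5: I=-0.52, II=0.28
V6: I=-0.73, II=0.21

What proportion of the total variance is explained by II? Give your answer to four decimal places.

0.1459

SS loadings for II = 0.16² + 0.66² + 0.28² + 0.21² = 0.5837
Proportion of variance = 0.5837 / 4 = 0.1459.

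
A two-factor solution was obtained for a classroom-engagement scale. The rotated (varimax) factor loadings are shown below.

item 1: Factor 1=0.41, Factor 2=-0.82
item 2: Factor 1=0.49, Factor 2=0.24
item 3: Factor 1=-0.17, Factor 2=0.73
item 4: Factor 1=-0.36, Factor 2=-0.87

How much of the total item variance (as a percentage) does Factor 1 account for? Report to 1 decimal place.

SS loadings for Factor 1 = 0.41² + 0.49² + (-0.17)² + (-0.36)² = 0.5667
With 4 standardized items, total variance = 4. Proportion = 0.5667/4 = 0.1417 → 14.17%.

14.2%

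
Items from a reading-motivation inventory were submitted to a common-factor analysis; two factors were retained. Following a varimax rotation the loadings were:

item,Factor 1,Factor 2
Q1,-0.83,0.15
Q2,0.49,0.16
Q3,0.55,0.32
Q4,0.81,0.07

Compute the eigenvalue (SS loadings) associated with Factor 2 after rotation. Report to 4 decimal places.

0.1554

SS loadings for Factor 2 = 0.15² + 0.16² + 0.32² + 0.07² = 0.0225 + 0.0256 + 0.1024 + 0.0049 = 0.1554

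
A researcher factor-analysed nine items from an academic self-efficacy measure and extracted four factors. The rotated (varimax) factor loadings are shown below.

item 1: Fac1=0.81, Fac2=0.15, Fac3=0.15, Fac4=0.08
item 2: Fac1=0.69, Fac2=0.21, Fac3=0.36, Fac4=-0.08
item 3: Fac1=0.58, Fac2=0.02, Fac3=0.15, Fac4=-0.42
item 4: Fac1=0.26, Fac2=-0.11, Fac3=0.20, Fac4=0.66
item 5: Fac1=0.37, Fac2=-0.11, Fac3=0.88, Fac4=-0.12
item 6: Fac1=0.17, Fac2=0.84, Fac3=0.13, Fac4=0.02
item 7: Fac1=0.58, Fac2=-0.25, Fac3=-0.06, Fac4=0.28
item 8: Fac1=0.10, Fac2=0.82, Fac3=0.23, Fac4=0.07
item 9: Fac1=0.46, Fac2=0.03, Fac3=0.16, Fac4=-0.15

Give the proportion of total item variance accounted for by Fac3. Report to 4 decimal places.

0.1209

SS loadings for Fac3 = 0.15² + 0.36² + 0.15² + 0.20² + 0.88² + 0.13² + (-0.06)² + 0.23² + 0.16² = 1.0880
Proportion of variance = 1.0880 / 9 = 0.1209.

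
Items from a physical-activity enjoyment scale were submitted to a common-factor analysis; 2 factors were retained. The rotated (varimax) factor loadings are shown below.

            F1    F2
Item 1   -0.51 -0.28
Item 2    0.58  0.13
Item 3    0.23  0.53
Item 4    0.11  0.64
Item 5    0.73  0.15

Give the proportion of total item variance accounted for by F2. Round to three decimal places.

SS loadings for F2 = (-0.28)² + 0.13² + 0.53² + 0.64² + 0.15² = 0.8083
Proportion of variance = 0.8083 / 5 = 0.1617.

0.162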